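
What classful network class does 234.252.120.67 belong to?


First octet: 234
Binary: 11101010
1110xxxx -> Class D (224-239)
Class D (multicast), default mask N/A


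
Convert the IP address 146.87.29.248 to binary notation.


146 = 10010010
87 = 01010111
29 = 00011101
248 = 11111000
Binary: 10010010.01010111.00011101.11111000


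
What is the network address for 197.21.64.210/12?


IP:   11000101.00010101.01000000.11010010
Mask: 11111111.11110000.00000000.00000000
AND operation:
Net:  11000101.00010000.00000000.00000000
Network: 197.16.0.0/12


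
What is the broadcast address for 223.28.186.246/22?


Network: 223.28.184.0/22
Host bits = 10
Set all host bits to 1:
Broadcast: 223.28.187.255


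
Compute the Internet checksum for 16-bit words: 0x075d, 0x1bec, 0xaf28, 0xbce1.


Sum all words (with carry folding):
+ 0x075d = 0x075d
+ 0x1bec = 0x2349
+ 0xaf28 = 0xd271
+ 0xbce1 = 0x8f53
One's complement: ~0x8f53
Checksum = 0x70ac


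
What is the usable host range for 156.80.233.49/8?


Network: 156.0.0.0
Broadcast: 156.255.255.255
First usable = network + 1
Last usable = broadcast - 1
Range: 156.0.0.1 to 156.255.255.254


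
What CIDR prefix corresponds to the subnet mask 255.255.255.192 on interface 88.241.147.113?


Binary: 11111111.11111111.11111111.11000000
Count leading 1s
Prefix: /26


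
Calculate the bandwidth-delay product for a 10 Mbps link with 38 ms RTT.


BDP = bandwidth * RTT
= 10 Mbps * 38 ms
= 10 * 1e6 * 38 / 1000 bits
= 380000 bits
= 47500 bytes
= 46.3867 KB
BDP = 380000 bits (47500 bytes)


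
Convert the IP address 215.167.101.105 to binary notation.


215 = 11010111
167 = 10100111
101 = 01100101
105 = 01101001
Binary: 11010111.10100111.01100101.01101001


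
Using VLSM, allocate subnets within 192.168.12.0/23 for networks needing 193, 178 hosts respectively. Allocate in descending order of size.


193 hosts -> /24 (254 usable): 192.168.12.0/24
178 hosts -> /24 (254 usable): 192.168.13.0/24
Allocation: 192.168.12.0/24 (193 hosts, 254 usable); 192.168.13.0/24 (178 hosts, 254 usable)


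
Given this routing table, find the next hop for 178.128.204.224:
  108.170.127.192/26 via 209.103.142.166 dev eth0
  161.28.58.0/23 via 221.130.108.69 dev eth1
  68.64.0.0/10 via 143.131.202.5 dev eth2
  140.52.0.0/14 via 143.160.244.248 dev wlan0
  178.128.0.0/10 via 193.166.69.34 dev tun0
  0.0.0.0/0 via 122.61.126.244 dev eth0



Longest prefix match for 178.128.204.224:
  /26 108.170.127.192: no
  /23 161.28.58.0: no
  /10 68.64.0.0: no
  /14 140.52.0.0: no
  /10 178.128.0.0: MATCH
  /0 0.0.0.0: MATCH
Selected: next-hop 193.166.69.34 via tun0 (matched /10)


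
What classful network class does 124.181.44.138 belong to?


First octet: 124
Binary: 01111100
0xxxxxxx -> Class A (1-126)
Class A, default mask 255.0.0.0 (/8)


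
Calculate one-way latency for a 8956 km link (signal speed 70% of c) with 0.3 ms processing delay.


Speed = 0.7 * 3e5 km/s = 210000 km/s
Propagation delay = 8956 / 210000 = 0.0426 s = 42.6476 ms
Processing delay = 0.3 ms
Total one-way latency = 42.9476 ms


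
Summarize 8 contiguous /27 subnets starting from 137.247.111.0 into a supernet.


Original prefix: /27
Number of subnets: 8 = 2^3
New prefix = 27 - 3 = 24
Supernet: 137.247.111.0/24


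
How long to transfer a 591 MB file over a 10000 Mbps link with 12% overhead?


Effective throughput = 10000 * (1 - 12/100) = 8800 Mbps
File size in Mb = 591 * 8 = 4728 Mb
Time = 4728 / 8800
Time = 0.5373 seconds


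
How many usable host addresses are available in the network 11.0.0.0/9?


Host bits = 32 - 9 = 23
Total addresses = 2^23 = 8388608
Usable = total - 2 (network and broadcast)
Usable hosts: 8388606


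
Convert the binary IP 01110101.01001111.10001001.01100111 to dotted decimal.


01110101 = 117
01001111 = 79
10001001 = 137
01100111 = 103
IP: 117.79.137.103


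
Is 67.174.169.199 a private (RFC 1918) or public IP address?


RFC 1918 private ranges:
  10.0.0.0/8 (10.0.0.0 - 10.255.255.255)
  172.16.0.0/12 (172.16.0.0 - 172.31.255.255)
  192.168.0.0/16 (192.168.0.0 - 192.168.255.255)
Public (not in any RFC 1918 range)


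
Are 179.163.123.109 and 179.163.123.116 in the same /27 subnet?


Mask: 255.255.255.224
179.163.123.109 AND mask = 179.163.123.96
179.163.123.116 AND mask = 179.163.123.96
Yes, same subnet (179.163.123.96)


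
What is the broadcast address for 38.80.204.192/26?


Network: 38.80.204.192/26
Host bits = 6
Set all host bits to 1:
Broadcast: 38.80.204.255


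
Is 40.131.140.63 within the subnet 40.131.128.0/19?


Subnet network: 40.131.128.0
Test IP AND mask: 40.131.128.0
Yes, 40.131.140.63 is in 40.131.128.0/19


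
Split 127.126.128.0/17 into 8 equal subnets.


New prefix = 17 + 3 = 20
Each subnet has 4096 addresses
  127.126.128.0/20
  127.126.144.0/20
  127.126.160.0/20
  127.126.176.0/20
  127.126.192.0/20
  127.126.208.0/20
  127.126.224.0/20
  127.126.240.0/20
Subnets: 127.126.128.0/20, 127.126.144.0/20, 127.126.160.0/20, 127.126.176.0/20, 127.126.192.0/20, 127.126.208.0/20, 127.126.224.0/20, 127.126.240.0/20


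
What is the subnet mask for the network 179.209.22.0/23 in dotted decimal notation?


/23 means 23 network bits, 9 host bits
Binary: 11111111111111111111111000000000
Mask: 255.255.254.0


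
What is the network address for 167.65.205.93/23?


IP:   10100111.01000001.11001101.01011101
Mask: 11111111.11111111.11111110.00000000
AND operation:
Net:  10100111.01000001.11001100.00000000
Network: 167.65.204.0/23


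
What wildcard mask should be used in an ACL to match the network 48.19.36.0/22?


Subnet mask: 255.255.252.0
Wildcard = 255.255.255.255 - subnet mask
255 - 255 = 0
255 - 255 = 0
255 - 252 = 3
255 - 0 = 255
Wildcard: 0.0.3.255


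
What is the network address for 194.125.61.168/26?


IP:   11000010.01111101.00111101.10101000
Mask: 11111111.11111111.11111111.11000000
AND operation:
Net:  11000010.01111101.00111101.10000000
Network: 194.125.61.128/26


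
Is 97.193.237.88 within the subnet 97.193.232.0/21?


Subnet network: 97.193.232.0
Test IP AND mask: 97.193.232.0
Yes, 97.193.237.88 is in 97.193.232.0/21


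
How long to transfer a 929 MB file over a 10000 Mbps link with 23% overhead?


Effective throughput = 10000 * (1 - 23/100) = 7700 Mbps
File size in Mb = 929 * 8 = 7432 Mb
Time = 7432 / 7700
Time = 0.9652 seconds


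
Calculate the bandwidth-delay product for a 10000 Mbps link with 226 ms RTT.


BDP = bandwidth * RTT
= 10000 Mbps * 226 ms
= 10000 * 1e6 * 226 / 1000 bits
= 2260000000 bits
= 282500000 bytes
= 275878.9062 KB
BDP = 2260000000 bits (282500000 bytes)


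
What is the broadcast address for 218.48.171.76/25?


Network: 218.48.171.0/25
Host bits = 7
Set all host bits to 1:
Broadcast: 218.48.171.127


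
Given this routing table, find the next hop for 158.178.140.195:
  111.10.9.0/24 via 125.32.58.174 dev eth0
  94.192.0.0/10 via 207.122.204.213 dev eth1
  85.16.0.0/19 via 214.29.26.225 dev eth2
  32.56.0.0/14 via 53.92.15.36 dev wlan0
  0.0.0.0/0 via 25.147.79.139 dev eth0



Longest prefix match for 158.178.140.195:
  /24 111.10.9.0: no
  /10 94.192.0.0: no
  /19 85.16.0.0: no
  /14 32.56.0.0: no
  /0 0.0.0.0: MATCH
Selected: next-hop 25.147.79.139 via eth0 (matched /0)


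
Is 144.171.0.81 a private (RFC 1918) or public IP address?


RFC 1918 private ranges:
  10.0.0.0/8 (10.0.0.0 - 10.255.255.255)
  172.16.0.0/12 (172.16.0.0 - 172.31.255.255)
  192.168.0.0/16 (192.168.0.0 - 192.168.255.255)
Public (not in any RFC 1918 range)


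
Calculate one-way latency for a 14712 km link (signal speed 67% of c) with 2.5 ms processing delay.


Speed = 0.67 * 3e5 km/s = 201000 km/s
Propagation delay = 14712 / 201000 = 0.0732 s = 73.194 ms
Processing delay = 2.5 ms
Total one-way latency = 75.694 ms


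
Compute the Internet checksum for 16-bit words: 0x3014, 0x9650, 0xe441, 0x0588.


Sum all words (with carry folding):
+ 0x3014 = 0x3014
+ 0x9650 = 0xc664
+ 0xe441 = 0xaaa6
+ 0x0588 = 0xb02e
One's complement: ~0xb02e
Checksum = 0x4fd1


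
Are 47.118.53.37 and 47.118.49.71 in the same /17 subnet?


Mask: 255.255.128.0
47.118.53.37 AND mask = 47.118.0.0
47.118.49.71 AND mask = 47.118.0.0
Yes, same subnet (47.118.0.0)


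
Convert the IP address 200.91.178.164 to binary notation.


200 = 11001000
91 = 01011011
178 = 10110010
164 = 10100100
Binary: 11001000.01011011.10110010.10100100


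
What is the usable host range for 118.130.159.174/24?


Network: 118.130.159.0
Broadcast: 118.130.159.255
First usable = network + 1
Last usable = broadcast - 1
Range: 118.130.159.1 to 118.130.159.254


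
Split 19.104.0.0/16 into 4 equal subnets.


New prefix = 16 + 2 = 18
Each subnet has 16384 addresses
  19.104.0.0/18
  19.104.64.0/18
  19.104.128.0/18
  19.104.192.0/18
Subnets: 19.104.0.0/18, 19.104.64.0/18, 19.104.128.0/18, 19.104.192.0/18


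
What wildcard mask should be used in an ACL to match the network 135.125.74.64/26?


Subnet mask: 255.255.255.192
Wildcard = 255.255.255.255 - subnet mask
255 - 255 = 0
255 - 255 = 0
255 - 255 = 0
255 - 192 = 63
Wildcard: 0.0.0.63


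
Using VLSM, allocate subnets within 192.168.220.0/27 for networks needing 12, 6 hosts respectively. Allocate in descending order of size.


12 hosts -> /28 (14 usable): 192.168.220.0/28
6 hosts -> /29 (6 usable): 192.168.220.16/29
Allocation: 192.168.220.0/28 (12 hosts, 14 usable); 192.168.220.16/29 (6 hosts, 6 usable)


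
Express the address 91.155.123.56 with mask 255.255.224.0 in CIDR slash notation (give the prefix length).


Binary: 11111111.11111111.11100000.00000000
Count leading 1s
Prefix: /19


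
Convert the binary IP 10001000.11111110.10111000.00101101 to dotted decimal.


10001000 = 136
11111110 = 254
10111000 = 184
00101101 = 45
IP: 136.254.184.45


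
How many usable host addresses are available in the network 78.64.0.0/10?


Host bits = 32 - 10 = 22
Total addresses = 2^22 = 4194304
Usable = total - 2 (network and broadcast)
Usable hosts: 4194302


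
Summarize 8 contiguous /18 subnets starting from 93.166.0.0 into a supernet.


Original prefix: /18
Number of subnets: 8 = 2^3
New prefix = 18 - 3 = 15
Supernet: 93.166.0.0/15


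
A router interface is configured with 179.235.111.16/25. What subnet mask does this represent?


/25 means 25 network bits, 7 host bits
Binary: 11111111111111111111111110000000
Mask: 255.255.255.128


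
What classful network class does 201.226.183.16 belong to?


First octet: 201
Binary: 11001001
110xxxxx -> Class C (192-223)
Class C, default mask 255.255.255.0 (/24)


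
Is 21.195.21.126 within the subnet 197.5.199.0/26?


Subnet network: 197.5.199.0
Test IP AND mask: 21.195.21.64
No, 21.195.21.126 is not in 197.5.199.0/26


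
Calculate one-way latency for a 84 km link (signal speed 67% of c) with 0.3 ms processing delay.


Speed = 0.67 * 3e5 km/s = 201000 km/s
Propagation delay = 84 / 201000 = 0.0004 s = 0.4179 ms
Processing delay = 0.3 ms
Total one-way latency = 0.7179 ms


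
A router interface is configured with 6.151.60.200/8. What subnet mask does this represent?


/8 means 8 network bits, 24 host bits
Binary: 11111111000000000000000000000000
Mask: 255.0.0.0


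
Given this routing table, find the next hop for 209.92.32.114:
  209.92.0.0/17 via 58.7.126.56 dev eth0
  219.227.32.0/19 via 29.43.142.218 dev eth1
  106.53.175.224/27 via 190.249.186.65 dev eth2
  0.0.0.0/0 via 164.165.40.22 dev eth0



Longest prefix match for 209.92.32.114:
  /17 209.92.0.0: MATCH
  /19 219.227.32.0: no
  /27 106.53.175.224: no
  /0 0.0.0.0: MATCH
Selected: next-hop 58.7.126.56 via eth0 (matched /17)


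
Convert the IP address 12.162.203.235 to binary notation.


12 = 00001100
162 = 10100010
203 = 11001011
235 = 11101011
Binary: 00001100.10100010.11001011.11101011


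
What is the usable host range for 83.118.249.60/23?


Network: 83.118.248.0
Broadcast: 83.118.249.255
First usable = network + 1
Last usable = broadcast - 1
Range: 83.118.248.1 to 83.118.249.254


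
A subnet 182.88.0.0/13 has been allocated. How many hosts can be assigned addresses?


Host bits = 32 - 13 = 19
Total addresses = 2^19 = 524288
Usable = total - 2 (network and broadcast)
Usable hosts: 524286


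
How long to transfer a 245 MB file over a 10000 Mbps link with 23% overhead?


Effective throughput = 10000 * (1 - 23/100) = 7700 Mbps
File size in Mb = 245 * 8 = 1960 Mb
Time = 1960 / 7700
Time = 0.2545 seconds


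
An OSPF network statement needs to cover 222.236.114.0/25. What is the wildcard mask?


Subnet mask: 255.255.255.128
Wildcard = 255.255.255.255 - subnet mask
255 - 255 = 0
255 - 255 = 0
255 - 255 = 0
255 - 128 = 127
Wildcard: 0.0.0.127


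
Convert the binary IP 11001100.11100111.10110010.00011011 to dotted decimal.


11001100 = 204
11100111 = 231
10110010 = 178
00011011 = 27
IP: 204.231.178.27


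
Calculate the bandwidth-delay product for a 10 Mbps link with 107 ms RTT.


BDP = bandwidth * RTT
= 10 Mbps * 107 ms
= 10 * 1e6 * 107 / 1000 bits
= 1070000 bits
= 133750 bytes
= 130.6152 KB
BDP = 1070000 bits (133750 bytes)


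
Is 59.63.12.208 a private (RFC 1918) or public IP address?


RFC 1918 private ranges:
  10.0.0.0/8 (10.0.0.0 - 10.255.255.255)
  172.16.0.0/12 (172.16.0.0 - 172.31.255.255)
  192.168.0.0/16 (192.168.0.0 - 192.168.255.255)
Public (not in any RFC 1918 range)


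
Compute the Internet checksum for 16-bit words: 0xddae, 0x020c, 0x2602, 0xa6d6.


Sum all words (with carry folding):
+ 0xddae = 0xddae
+ 0x020c = 0xdfba
+ 0x2602 = 0x05bd
+ 0xa6d6 = 0xac93
One's complement: ~0xac93
Checksum = 0x536c


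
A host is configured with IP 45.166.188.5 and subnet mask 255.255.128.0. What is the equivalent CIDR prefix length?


Binary: 11111111.11111111.10000000.00000000
Count leading 1s
Prefix: /17


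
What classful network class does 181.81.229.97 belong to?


First octet: 181
Binary: 10110101
10xxxxxx -> Class B (128-191)
Class B, default mask 255.255.0.0 (/16)


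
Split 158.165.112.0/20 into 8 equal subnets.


New prefix = 20 + 3 = 23
Each subnet has 512 addresses
  158.165.112.0/23
  158.165.114.0/23
  158.165.116.0/23
  158.165.118.0/23
  158.165.120.0/23
  158.165.122.0/23
  158.165.124.0/23
  158.165.126.0/23
Subnets: 158.165.112.0/23, 158.165.114.0/23, 158.165.116.0/23, 158.165.118.0/23, 158.165.120.0/23, 158.165.122.0/23, 158.165.124.0/23, 158.165.126.0/23


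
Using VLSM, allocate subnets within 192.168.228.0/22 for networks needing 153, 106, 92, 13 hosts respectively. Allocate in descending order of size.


153 hosts -> /24 (254 usable): 192.168.228.0/24
106 hosts -> /25 (126 usable): 192.168.229.0/25
92 hosts -> /25 (126 usable): 192.168.229.128/25
13 hosts -> /28 (14 usable): 192.168.230.0/28
Allocation: 192.168.228.0/24 (153 hosts, 254 usable); 192.168.229.0/25 (106 hosts, 126 usable); 192.168.229.128/25 (92 hosts, 126 usable); 192.168.230.0/28 (13 hosts, 14 usable)


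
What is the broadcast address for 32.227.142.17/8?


Network: 32.0.0.0/8
Host bits = 24
Set all host bits to 1:
Broadcast: 32.255.255.255


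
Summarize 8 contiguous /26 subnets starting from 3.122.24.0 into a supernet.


Original prefix: /26
Number of subnets: 8 = 2^3
New prefix = 26 - 3 = 23
Supernet: 3.122.24.0/23


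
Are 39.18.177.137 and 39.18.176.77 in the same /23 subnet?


Mask: 255.255.254.0
39.18.177.137 AND mask = 39.18.176.0
39.18.176.77 AND mask = 39.18.176.0
Yes, same subnet (39.18.176.0)


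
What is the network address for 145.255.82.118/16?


IP:   10010001.11111111.01010010.01110110
Mask: 11111111.11111111.00000000.00000000
AND operation:
Net:  10010001.11111111.00000000.00000000
Network: 145.255.0.0/16


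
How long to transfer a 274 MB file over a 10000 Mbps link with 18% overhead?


Effective throughput = 10000 * (1 - 18/100) = 8200 Mbps
File size in Mb = 274 * 8 = 2192 Mb
Time = 2192 / 8200
Time = 0.2673 seconds


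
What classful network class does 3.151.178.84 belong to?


First octet: 3
Binary: 00000011
0xxxxxxx -> Class A (1-126)
Class A, default mask 255.0.0.0 (/8)


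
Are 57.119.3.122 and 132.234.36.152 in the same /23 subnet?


Mask: 255.255.254.0
57.119.3.122 AND mask = 57.119.2.0
132.234.36.152 AND mask = 132.234.36.0
No, different subnets (57.119.2.0 vs 132.234.36.0)


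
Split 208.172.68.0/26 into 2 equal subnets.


New prefix = 26 + 1 = 27
Each subnet has 32 addresses
  208.172.68.0/27
  208.172.68.32/27
Subnets: 208.172.68.0/27, 208.172.68.32/27


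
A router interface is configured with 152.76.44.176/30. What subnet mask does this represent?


/30 means 30 network bits, 2 host bits
Binary: 11111111111111111111111111111100
Mask: 255.255.255.252


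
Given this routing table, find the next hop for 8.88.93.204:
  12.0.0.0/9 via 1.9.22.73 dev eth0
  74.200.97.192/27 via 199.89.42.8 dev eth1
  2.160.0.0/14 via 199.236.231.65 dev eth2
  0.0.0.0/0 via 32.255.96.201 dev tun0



Longest prefix match for 8.88.93.204:
  /9 12.0.0.0: no
  /27 74.200.97.192: no
  /14 2.160.0.0: no
  /0 0.0.0.0: MATCH
Selected: next-hop 32.255.96.201 via tun0 (matched /0)


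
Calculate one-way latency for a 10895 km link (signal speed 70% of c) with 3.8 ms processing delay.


Speed = 0.7 * 3e5 km/s = 210000 km/s
Propagation delay = 10895 / 210000 = 0.0519 s = 51.881 ms
Processing delay = 3.8 ms
Total one-way latency = 55.681 ms


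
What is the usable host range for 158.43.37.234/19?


Network: 158.43.32.0
Broadcast: 158.43.63.255
First usable = network + 1
Last usable = broadcast - 1
Range: 158.43.32.1 to 158.43.63.254


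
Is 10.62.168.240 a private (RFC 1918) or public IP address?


RFC 1918 private ranges:
  10.0.0.0/8 (10.0.0.0 - 10.255.255.255)
  172.16.0.0/12 (172.16.0.0 - 172.31.255.255)
  192.168.0.0/16 (192.168.0.0 - 192.168.255.255)
Private (in 10.0.0.0/8)


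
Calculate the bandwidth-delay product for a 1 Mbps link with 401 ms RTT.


BDP = bandwidth * RTT
= 1 Mbps * 401 ms
= 1 * 1e6 * 401 / 1000 bits
= 401000 bits
= 50125 bytes
= 48.9502 KB
BDP = 401000 bits (50125 bytes)


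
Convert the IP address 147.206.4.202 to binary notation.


147 = 10010011
206 = 11001110
4 = 00000100
202 = 11001010
Binary: 10010011.11001110.00000100.11001010


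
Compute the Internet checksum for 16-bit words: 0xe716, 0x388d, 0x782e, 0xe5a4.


Sum all words (with carry folding):
+ 0xe716 = 0xe716
+ 0x388d = 0x1fa4
+ 0x782e = 0x97d2
+ 0xe5a4 = 0x7d77
One's complement: ~0x7d77
Checksum = 0x8288


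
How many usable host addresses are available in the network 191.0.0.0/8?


Host bits = 32 - 8 = 24
Total addresses = 2^24 = 16777216
Usable = total - 2 (network and broadcast)
Usable hosts: 16777214


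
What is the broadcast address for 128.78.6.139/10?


Network: 128.64.0.0/10
Host bits = 22
Set all host bits to 1:
Broadcast: 128.127.255.255


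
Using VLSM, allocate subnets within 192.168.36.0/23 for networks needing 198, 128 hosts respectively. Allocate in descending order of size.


198 hosts -> /24 (254 usable): 192.168.36.0/24
128 hosts -> /24 (254 usable): 192.168.37.0/24
Allocation: 192.168.36.0/24 (198 hosts, 254 usable); 192.168.37.0/24 (128 hosts, 254 usable)


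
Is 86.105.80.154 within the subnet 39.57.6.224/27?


Subnet network: 39.57.6.224
Test IP AND mask: 86.105.80.128
No, 86.105.80.154 is not in 39.57.6.224/27


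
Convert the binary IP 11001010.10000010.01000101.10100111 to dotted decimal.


11001010 = 202
10000010 = 130
01000101 = 69
10100111 = 167
IP: 202.130.69.167


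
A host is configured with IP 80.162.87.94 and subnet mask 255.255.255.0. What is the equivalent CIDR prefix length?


Binary: 11111111.11111111.11111111.00000000
Count leading 1s
Prefix: /24


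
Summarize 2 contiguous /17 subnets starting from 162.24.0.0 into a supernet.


Original prefix: /17
Number of subnets: 2 = 2^1
New prefix = 17 - 1 = 16
Supernet: 162.24.0.0/16


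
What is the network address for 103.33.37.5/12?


IP:   01100111.00100001.00100101.00000101
Mask: 11111111.11110000.00000000.00000000
AND operation:
Net:  01100111.00100000.00000000.00000000
Network: 103.32.0.0/12


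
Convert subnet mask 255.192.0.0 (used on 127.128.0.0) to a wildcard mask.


Subnet mask: 255.192.0.0
Wildcard = 255.255.255.255 - subnet mask
255 - 255 = 0
255 - 192 = 63
255 - 0 = 255
255 - 0 = 255
Wildcard: 0.63.255.255


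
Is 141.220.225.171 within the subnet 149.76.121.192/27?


Subnet network: 149.76.121.192
Test IP AND mask: 141.220.225.160
No, 141.220.225.171 is not in 149.76.121.192/27


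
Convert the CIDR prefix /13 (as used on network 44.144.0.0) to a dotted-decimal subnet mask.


/13 means 13 network bits, 19 host bits
Binary: 11111111111110000000000000000000
Mask: 255.248.0.0


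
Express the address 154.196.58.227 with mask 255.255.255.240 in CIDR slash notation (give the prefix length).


Binary: 11111111.11111111.11111111.11110000
Count leading 1s
Prefix: /28


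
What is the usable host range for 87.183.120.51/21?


Network: 87.183.120.0
Broadcast: 87.183.127.255
First usable = network + 1
Last usable = broadcast - 1
Range: 87.183.120.1 to 87.183.127.254


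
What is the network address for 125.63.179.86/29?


IP:   01111101.00111111.10110011.01010110
Mask: 11111111.11111111.11111111.11111000
AND operation:
Net:  01111101.00111111.10110011.01010000
Network: 125.63.179.80/29


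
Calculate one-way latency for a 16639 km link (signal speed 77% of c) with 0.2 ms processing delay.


Speed = 0.77 * 3e5 km/s = 231000 km/s
Propagation delay = 16639 / 231000 = 0.072 s = 72.0303 ms
Processing delay = 0.2 ms
Total one-way latency = 72.2303 ms


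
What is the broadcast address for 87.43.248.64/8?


Network: 87.0.0.0/8
Host bits = 24
Set all host bits to 1:
Broadcast: 87.255.255.255


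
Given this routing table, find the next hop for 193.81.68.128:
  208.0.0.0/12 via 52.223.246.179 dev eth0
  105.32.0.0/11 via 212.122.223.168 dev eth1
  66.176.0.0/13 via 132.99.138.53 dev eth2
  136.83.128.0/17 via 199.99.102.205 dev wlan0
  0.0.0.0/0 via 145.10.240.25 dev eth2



Longest prefix match for 193.81.68.128:
  /12 208.0.0.0: no
  /11 105.32.0.0: no
  /13 66.176.0.0: no
  /17 136.83.128.0: no
  /0 0.0.0.0: MATCH
Selected: next-hop 145.10.240.25 via eth2 (matched /0)


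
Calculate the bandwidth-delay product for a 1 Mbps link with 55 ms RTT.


BDP = bandwidth * RTT
= 1 Mbps * 55 ms
= 1 * 1e6 * 55 / 1000 bits
= 55000 bits
= 6875 bytes
= 6.7139 KB
BDP = 55000 bits (6875 bytes)


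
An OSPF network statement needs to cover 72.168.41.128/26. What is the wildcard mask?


Subnet mask: 255.255.255.192
Wildcard = 255.255.255.255 - subnet mask
255 - 255 = 0
255 - 255 = 0
255 - 255 = 0
255 - 192 = 63
Wildcard: 0.0.0.63


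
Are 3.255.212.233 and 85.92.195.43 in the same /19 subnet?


Mask: 255.255.224.0
3.255.212.233 AND mask = 3.255.192.0
85.92.195.43 AND mask = 85.92.192.0
No, different subnets (3.255.192.0 vs 85.92.192.0)


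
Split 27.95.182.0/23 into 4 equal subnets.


New prefix = 23 + 2 = 25
Each subnet has 128 addresses
  27.95.182.0/25
  27.95.182.128/25
  27.95.183.0/25
  27.95.183.128/25
Subnets: 27.95.182.0/25, 27.95.182.128/25, 27.95.183.0/25, 27.95.183.128/25


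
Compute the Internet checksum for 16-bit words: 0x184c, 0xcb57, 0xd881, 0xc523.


Sum all words (with carry folding):
+ 0x184c = 0x184c
+ 0xcb57 = 0xe3a3
+ 0xd881 = 0xbc25
+ 0xc523 = 0x8149
One's complement: ~0x8149
Checksum = 0x7eb6


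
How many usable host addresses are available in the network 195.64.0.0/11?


Host bits = 32 - 11 = 21
Total addresses = 2^21 = 2097152
Usable = total - 2 (network and broadcast)
Usable hosts: 2097150


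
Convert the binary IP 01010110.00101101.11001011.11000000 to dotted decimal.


01010110 = 86
00101101 = 45
11001011 = 203
11000000 = 192
IP: 86.45.203.192


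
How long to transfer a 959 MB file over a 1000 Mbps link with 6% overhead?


Effective throughput = 1000 * (1 - 6/100) = 940 Mbps
File size in Mb = 959 * 8 = 7672 Mb
Time = 7672 / 940
Time = 8.1617 seconds


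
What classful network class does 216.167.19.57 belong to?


First octet: 216
Binary: 11011000
110xxxxx -> Class C (192-223)
Class C, default mask 255.255.255.0 (/24)


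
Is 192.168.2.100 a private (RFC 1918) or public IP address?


RFC 1918 private ranges:
  10.0.0.0/8 (10.0.0.0 - 10.255.255.255)
  172.16.0.0/12 (172.16.0.0 - 172.31.255.255)
  192.168.0.0/16 (192.168.0.0 - 192.168.255.255)
Private (in 192.168.0.0/16)


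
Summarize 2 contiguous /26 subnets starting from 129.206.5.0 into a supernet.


Original prefix: /26
Number of subnets: 2 = 2^1
New prefix = 26 - 1 = 25
Supernet: 129.206.5.0/25


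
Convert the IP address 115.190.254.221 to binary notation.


115 = 01110011
190 = 10111110
254 = 11111110
221 = 11011101
Binary: 01110011.10111110.11111110.11011101


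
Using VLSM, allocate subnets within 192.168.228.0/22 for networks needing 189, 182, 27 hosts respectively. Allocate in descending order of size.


189 hosts -> /24 (254 usable): 192.168.228.0/24
182 hosts -> /24 (254 usable): 192.168.229.0/24
27 hosts -> /27 (30 usable): 192.168.230.0/27
Allocation: 192.168.228.0/24 (189 hosts, 254 usable); 192.168.229.0/24 (182 hosts, 254 usable); 192.168.230.0/27 (27 hosts, 30 usable)


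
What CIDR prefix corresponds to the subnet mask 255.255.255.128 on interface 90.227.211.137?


Binary: 11111111.11111111.11111111.10000000
Count leading 1s
Prefix: /25


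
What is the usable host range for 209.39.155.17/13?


Network: 209.32.0.0
Broadcast: 209.39.255.255
First usable = network + 1
Last usable = broadcast - 1
Range: 209.32.0.1 to 209.39.255.254


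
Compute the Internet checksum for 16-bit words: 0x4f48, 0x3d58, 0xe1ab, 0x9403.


Sum all words (with carry folding):
+ 0x4f48 = 0x4f48
+ 0x3d58 = 0x8ca0
+ 0xe1ab = 0x6e4c
+ 0x9403 = 0x0250
One's complement: ~0x0250
Checksum = 0xfdaf


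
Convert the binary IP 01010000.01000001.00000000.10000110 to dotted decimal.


01010000 = 80
01000001 = 65
00000000 = 0
10000110 = 134
IP: 80.65.0.134


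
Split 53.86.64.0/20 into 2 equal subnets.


New prefix = 20 + 1 = 21
Each subnet has 2048 addresses
  53.86.64.0/21
  53.86.72.0/21
Subnets: 53.86.64.0/21, 53.86.72.0/21


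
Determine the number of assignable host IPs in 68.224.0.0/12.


Host bits = 32 - 12 = 20
Total addresses = 2^20 = 1048576
Usable = total - 2 (network and broadcast)
Usable hosts: 1048574


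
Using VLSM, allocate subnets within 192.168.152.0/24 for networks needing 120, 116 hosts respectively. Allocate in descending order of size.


120 hosts -> /25 (126 usable): 192.168.152.0/25
116 hosts -> /25 (126 usable): 192.168.152.128/25
Allocation: 192.168.152.0/25 (120 hosts, 126 usable); 192.168.152.128/25 (116 hosts, 126 usable)


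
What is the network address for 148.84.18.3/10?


IP:   10010100.01010100.00010010.00000011
Mask: 11111111.11000000.00000000.00000000
AND operation:
Net:  10010100.01000000.00000000.00000000
Network: 148.64.0.0/10


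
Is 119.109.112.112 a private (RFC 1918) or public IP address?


RFC 1918 private ranges:
  10.0.0.0/8 (10.0.0.0 - 10.255.255.255)
  172.16.0.0/12 (172.16.0.0 - 172.31.255.255)
  192.168.0.0/16 (192.168.0.0 - 192.168.255.255)
Public (not in any RFC 1918 range)


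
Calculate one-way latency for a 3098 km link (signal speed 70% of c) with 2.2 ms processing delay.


Speed = 0.7 * 3e5 km/s = 210000 km/s
Propagation delay = 3098 / 210000 = 0.0148 s = 14.7524 ms
Processing delay = 2.2 ms
Total one-way latency = 16.9524 ms


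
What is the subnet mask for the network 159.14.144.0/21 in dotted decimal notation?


/21 means 21 network bits, 11 host bits
Binary: 11111111111111111111100000000000
Mask: 255.255.248.0


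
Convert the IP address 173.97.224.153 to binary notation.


173 = 10101101
97 = 01100001
224 = 11100000
153 = 10011001
Binary: 10101101.01100001.11100000.10011001


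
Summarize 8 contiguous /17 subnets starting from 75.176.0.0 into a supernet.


Original prefix: /17
Number of subnets: 8 = 2^3
New prefix = 17 - 3 = 14
Supernet: 75.176.0.0/14


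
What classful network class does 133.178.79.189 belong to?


First octet: 133
Binary: 10000101
10xxxxxx -> Class B (128-191)
Class B, default mask 255.255.0.0 (/16)


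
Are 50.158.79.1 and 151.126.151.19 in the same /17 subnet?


Mask: 255.255.128.0
50.158.79.1 AND mask = 50.158.0.0
151.126.151.19 AND mask = 151.126.128.0
No, different subnets (50.158.0.0 vs 151.126.128.0)


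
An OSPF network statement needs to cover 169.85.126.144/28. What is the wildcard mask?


Subnet mask: 255.255.255.240
Wildcard = 255.255.255.255 - subnet mask
255 - 255 = 0
255 - 255 = 0
255 - 255 = 0
255 - 240 = 15
Wildcard: 0.0.0.15


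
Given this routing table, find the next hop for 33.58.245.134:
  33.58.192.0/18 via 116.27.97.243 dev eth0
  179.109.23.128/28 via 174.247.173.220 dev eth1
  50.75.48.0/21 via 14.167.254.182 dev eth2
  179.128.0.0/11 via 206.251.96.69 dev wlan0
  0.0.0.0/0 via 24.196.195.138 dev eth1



Longest prefix match for 33.58.245.134:
  /18 33.58.192.0: MATCH
  /28 179.109.23.128: no
  /21 50.75.48.0: no
  /11 179.128.0.0: no
  /0 0.0.0.0: MATCH
Selected: next-hop 116.27.97.243 via eth0 (matched /18)


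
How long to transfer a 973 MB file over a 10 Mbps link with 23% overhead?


Effective throughput = 10 * (1 - 23/100) = 7.7 Mbps
File size in Mb = 973 * 8 = 7784 Mb
Time = 7784 / 7.7
Time = 1010.9091 seconds


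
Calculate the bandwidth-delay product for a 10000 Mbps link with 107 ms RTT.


BDP = bandwidth * RTT
= 10000 Mbps * 107 ms
= 10000 * 1e6 * 107 / 1000 bits
= 1070000000 bits
= 133750000 bytes
= 130615.2344 KB
BDP = 1070000000 bits (133750000 bytes)


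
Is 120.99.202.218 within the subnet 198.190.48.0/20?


Subnet network: 198.190.48.0
Test IP AND mask: 120.99.192.0
No, 120.99.202.218 is not in 198.190.48.0/20


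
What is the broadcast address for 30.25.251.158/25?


Network: 30.25.251.128/25
Host bits = 7
Set all host bits to 1:
Broadcast: 30.25.251.255


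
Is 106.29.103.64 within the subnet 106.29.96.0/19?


Subnet network: 106.29.96.0
Test IP AND mask: 106.29.96.0
Yes, 106.29.103.64 is in 106.29.96.0/19


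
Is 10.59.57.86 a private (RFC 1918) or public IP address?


RFC 1918 private ranges:
  10.0.0.0/8 (10.0.0.0 - 10.255.255.255)
  172.16.0.0/12 (172.16.0.0 - 172.31.255.255)
  192.168.0.0/16 (192.168.0.0 - 192.168.255.255)
Private (in 10.0.0.0/8)


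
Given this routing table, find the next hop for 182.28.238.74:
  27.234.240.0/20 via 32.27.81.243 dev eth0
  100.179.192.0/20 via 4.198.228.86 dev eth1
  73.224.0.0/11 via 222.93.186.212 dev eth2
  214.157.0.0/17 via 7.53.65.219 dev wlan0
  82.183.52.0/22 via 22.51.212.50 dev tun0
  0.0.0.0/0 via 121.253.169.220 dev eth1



Longest prefix match for 182.28.238.74:
  /20 27.234.240.0: no
  /20 100.179.192.0: no
  /11 73.224.0.0: no
  /17 214.157.0.0: no
  /22 82.183.52.0: no
  /0 0.0.0.0: MATCH
Selected: next-hop 121.253.169.220 via eth1 (matched /0)


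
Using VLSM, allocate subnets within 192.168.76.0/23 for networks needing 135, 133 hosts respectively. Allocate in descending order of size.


135 hosts -> /24 (254 usable): 192.168.76.0/24
133 hosts -> /24 (254 usable): 192.168.77.0/24
Allocation: 192.168.76.0/24 (135 hosts, 254 usable); 192.168.77.0/24 (133 hosts, 254 usable)


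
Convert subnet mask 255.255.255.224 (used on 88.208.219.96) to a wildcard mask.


Subnet mask: 255.255.255.224
Wildcard = 255.255.255.255 - subnet mask
255 - 255 = 0
255 - 255 = 0
255 - 255 = 0
255 - 224 = 31
Wildcard: 0.0.0.31


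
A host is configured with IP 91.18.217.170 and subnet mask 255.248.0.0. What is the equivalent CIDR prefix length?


Binary: 11111111.11111000.00000000.00000000
Count leading 1s
Prefix: /13


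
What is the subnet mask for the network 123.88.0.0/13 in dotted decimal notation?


/13 means 13 network bits, 19 host bits
Binary: 11111111111110000000000000000000
Mask: 255.248.0.0


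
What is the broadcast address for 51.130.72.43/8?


Network: 51.0.0.0/8
Host bits = 24
Set all host bits to 1:
Broadcast: 51.255.255.255


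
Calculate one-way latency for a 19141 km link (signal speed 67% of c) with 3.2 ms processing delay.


Speed = 0.67 * 3e5 km/s = 201000 km/s
Propagation delay = 19141 / 201000 = 0.0952 s = 95.2289 ms
Processing delay = 3.2 ms
Total one-way latency = 98.4289 ms


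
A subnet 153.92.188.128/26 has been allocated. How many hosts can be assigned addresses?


Host bits = 32 - 26 = 6
Total addresses = 2^6 = 64
Usable = total - 2 (network and broadcast)
Usable hosts: 62


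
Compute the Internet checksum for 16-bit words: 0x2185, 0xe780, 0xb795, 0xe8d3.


Sum all words (with carry folding):
+ 0x2185 = 0x2185
+ 0xe780 = 0x0906
+ 0xb795 = 0xc09b
+ 0xe8d3 = 0xa96f
One's complement: ~0xa96f
Checksum = 0x5690


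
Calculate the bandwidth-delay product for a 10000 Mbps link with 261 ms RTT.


BDP = bandwidth * RTT
= 10000 Mbps * 261 ms
= 10000 * 1e6 * 261 / 1000 bits
= 2610000000 bits
= 326250000 bytes
= 318603.5156 KB
BDP = 2610000000 bits (326250000 bytes)


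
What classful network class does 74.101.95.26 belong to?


First octet: 74
Binary: 01001010
0xxxxxxx -> Class A (1-126)
Class A, default mask 255.0.0.0 (/8)


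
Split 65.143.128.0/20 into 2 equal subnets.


New prefix = 20 + 1 = 21
Each subnet has 2048 addresses
  65.143.128.0/21
  65.143.136.0/21
Subnets: 65.143.128.0/21, 65.143.136.0/21


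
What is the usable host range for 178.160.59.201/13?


Network: 178.160.0.0
Broadcast: 178.167.255.255
First usable = network + 1
Last usable = broadcast - 1
Range: 178.160.0.1 to 178.167.255.254


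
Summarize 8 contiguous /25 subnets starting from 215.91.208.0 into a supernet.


Original prefix: /25
Number of subnets: 8 = 2^3
New prefix = 25 - 3 = 22
Supernet: 215.91.208.0/22


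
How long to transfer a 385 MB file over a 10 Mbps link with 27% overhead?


Effective throughput = 10 * (1 - 27/100) = 7.3 Mbps
File size in Mb = 385 * 8 = 3080 Mb
Time = 3080 / 7.3
Time = 421.9178 seconds


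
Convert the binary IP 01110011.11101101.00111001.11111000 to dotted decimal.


01110011 = 115
11101101 = 237
00111001 = 57
11111000 = 248
IP: 115.237.57.248


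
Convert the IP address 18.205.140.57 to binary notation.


18 = 00010010
205 = 11001101
140 = 10001100
57 = 00111001
Binary: 00010010.11001101.10001100.00111001


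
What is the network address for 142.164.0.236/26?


IP:   10001110.10100100.00000000.11101100
Mask: 11111111.11111111.11111111.11000000
AND operation:
Net:  10001110.10100100.00000000.11000000
Network: 142.164.0.192/26


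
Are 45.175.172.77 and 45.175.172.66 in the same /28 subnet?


Mask: 255.255.255.240
45.175.172.77 AND mask = 45.175.172.64
45.175.172.66 AND mask = 45.175.172.64
Yes, same subnet (45.175.172.64)


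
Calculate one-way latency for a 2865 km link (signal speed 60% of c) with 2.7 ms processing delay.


Speed = 0.6 * 3e5 km/s = 180000 km/s
Propagation delay = 2865 / 180000 = 0.0159 s = 15.9167 ms
Processing delay = 2.7 ms
Total one-way latency = 18.6167 ms


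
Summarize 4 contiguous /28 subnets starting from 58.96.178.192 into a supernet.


Original prefix: /28
Number of subnets: 4 = 2^2
New prefix = 28 - 2 = 26
Supernet: 58.96.178.192/26


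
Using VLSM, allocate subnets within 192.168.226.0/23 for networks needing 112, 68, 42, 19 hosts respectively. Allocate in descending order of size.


112 hosts -> /25 (126 usable): 192.168.226.0/25
68 hosts -> /25 (126 usable): 192.168.226.128/25
42 hosts -> /26 (62 usable): 192.168.227.0/26
19 hosts -> /27 (30 usable): 192.168.227.64/27
Allocation: 192.168.226.0/25 (112 hosts, 126 usable); 192.168.226.128/25 (68 hosts, 126 usable); 192.168.227.0/26 (42 hosts, 62 usable); 192.168.227.64/27 (19 hosts, 30 usable)


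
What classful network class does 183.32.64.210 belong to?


First octet: 183
Binary: 10110111
10xxxxxx -> Class B (128-191)
Class B, default mask 255.255.0.0 (/16)


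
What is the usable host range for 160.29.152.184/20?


Network: 160.29.144.0
Broadcast: 160.29.159.255
First usable = network + 1
Last usable = broadcast - 1
Range: 160.29.144.1 to 160.29.159.254


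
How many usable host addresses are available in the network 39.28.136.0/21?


Host bits = 32 - 21 = 11
Total addresses = 2^11 = 2048
Usable = total - 2 (network and broadcast)
Usable hosts: 2046


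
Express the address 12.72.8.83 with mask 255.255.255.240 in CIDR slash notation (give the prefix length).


Binary: 11111111.11111111.11111111.11110000
Count leading 1s
Prefix: /28


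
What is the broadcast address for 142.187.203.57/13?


Network: 142.184.0.0/13
Host bits = 19
Set all host bits to 1:
Broadcast: 142.191.255.255


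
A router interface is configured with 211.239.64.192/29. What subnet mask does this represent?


/29 means 29 network bits, 3 host bits
Binary: 11111111111111111111111111111000
Mask: 255.255.255.248


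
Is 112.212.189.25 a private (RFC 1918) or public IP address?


RFC 1918 private ranges:
  10.0.0.0/8 (10.0.0.0 - 10.255.255.255)
  172.16.0.0/12 (172.16.0.0 - 172.31.255.255)
  192.168.0.0/16 (192.168.0.0 - 192.168.255.255)
Public (not in any RFC 1918 range)


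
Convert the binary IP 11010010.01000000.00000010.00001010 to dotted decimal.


11010010 = 210
01000000 = 64
00000010 = 2
00001010 = 10
IP: 210.64.2.10


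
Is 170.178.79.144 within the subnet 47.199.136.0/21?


Subnet network: 47.199.136.0
Test IP AND mask: 170.178.72.0
No, 170.178.79.144 is not in 47.199.136.0/21


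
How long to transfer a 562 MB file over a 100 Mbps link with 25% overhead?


Effective throughput = 100 * (1 - 25/100) = 75 Mbps
File size in Mb = 562 * 8 = 4496 Mb
Time = 4496 / 75
Time = 59.9467 seconds


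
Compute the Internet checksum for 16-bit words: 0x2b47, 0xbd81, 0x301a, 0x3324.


Sum all words (with carry folding):
+ 0x2b47 = 0x2b47
+ 0xbd81 = 0xe8c8
+ 0x301a = 0x18e3
+ 0x3324 = 0x4c07
One's complement: ~0x4c07
Checksum = 0xb3f8


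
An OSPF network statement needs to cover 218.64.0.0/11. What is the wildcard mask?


Subnet mask: 255.224.0.0
Wildcard = 255.255.255.255 - subnet mask
255 - 255 = 0
255 - 224 = 31
255 - 0 = 255
255 - 0 = 255
Wildcard: 0.31.255.255


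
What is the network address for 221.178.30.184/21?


IP:   11011101.10110010.00011110.10111000
Mask: 11111111.11111111.11111000.00000000
AND operation:
Net:  11011101.10110010.00011000.00000000
Network: 221.178.24.0/21


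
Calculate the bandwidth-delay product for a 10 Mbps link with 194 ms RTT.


BDP = bandwidth * RTT
= 10 Mbps * 194 ms
= 10 * 1e6 * 194 / 1000 bits
= 1940000 bits
= 242500 bytes
= 236.8164 KB
BDP = 1940000 bits (242500 bytes)


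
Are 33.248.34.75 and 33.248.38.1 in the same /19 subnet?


Mask: 255.255.224.0
33.248.34.75 AND mask = 33.248.32.0
33.248.38.1 AND mask = 33.248.32.0
Yes, same subnet (33.248.32.0)


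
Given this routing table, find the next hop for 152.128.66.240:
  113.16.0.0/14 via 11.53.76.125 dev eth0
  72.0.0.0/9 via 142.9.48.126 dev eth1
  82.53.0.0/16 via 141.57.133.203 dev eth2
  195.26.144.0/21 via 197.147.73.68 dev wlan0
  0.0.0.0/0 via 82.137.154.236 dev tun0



Longest prefix match for 152.128.66.240:
  /14 113.16.0.0: no
  /9 72.0.0.0: no
  /16 82.53.0.0: no
  /21 195.26.144.0: no
  /0 0.0.0.0: MATCH
Selected: next-hop 82.137.154.236 via tun0 (matched /0)


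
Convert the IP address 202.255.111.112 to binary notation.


202 = 11001010
255 = 11111111
111 = 01101111
112 = 01110000
Binary: 11001010.11111111.01101111.01110000
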